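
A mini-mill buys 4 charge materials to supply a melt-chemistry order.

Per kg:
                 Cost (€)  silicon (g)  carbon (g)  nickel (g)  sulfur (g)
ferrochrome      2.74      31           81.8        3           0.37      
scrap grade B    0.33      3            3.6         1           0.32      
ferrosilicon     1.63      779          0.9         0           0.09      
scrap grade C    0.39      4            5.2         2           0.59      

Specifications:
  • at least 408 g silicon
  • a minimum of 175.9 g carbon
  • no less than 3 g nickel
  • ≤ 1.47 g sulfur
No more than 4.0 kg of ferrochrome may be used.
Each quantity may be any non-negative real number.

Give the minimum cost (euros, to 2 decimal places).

Let x1 = kg of ferrochrome, x2 = kg of scrap grade B, x3 = kg of ferrosilicon, x4 = kg of scrap grade C.
Minimize 2.74x1 + 0.33x2 + 1.63x3 + 0.39x4 subject to:
  31x1 + 3x2 + 779x3 + 4x4 ≥ 408   (silicon)
  81.8x1 + 3.6x2 + 0.9x3 + 5.2x4 ≥ 175.9   (carbon)
  3x1 + 1x2 + 2x4 ≥ 3   (nickel)
  0.37x1 + 0.32x2 + 0.09x3 + 0.59x4 ≤ 1.47   (sulfur)
  x1 ≤ 4
  x1, x2, x3, x4 ≥ 0.
At the optimum only ferrochrome, ferrosilicon are positive (scrap grade B, scrap grade C = 0). Binding constraints: silicon and carbon.
So ferrochrome = 2.146 kg, ferrosilicon = 0.4384 kg.
Total cost: 2.74·2.146 + 1.63·0.4384 = 6.5946.

€6.59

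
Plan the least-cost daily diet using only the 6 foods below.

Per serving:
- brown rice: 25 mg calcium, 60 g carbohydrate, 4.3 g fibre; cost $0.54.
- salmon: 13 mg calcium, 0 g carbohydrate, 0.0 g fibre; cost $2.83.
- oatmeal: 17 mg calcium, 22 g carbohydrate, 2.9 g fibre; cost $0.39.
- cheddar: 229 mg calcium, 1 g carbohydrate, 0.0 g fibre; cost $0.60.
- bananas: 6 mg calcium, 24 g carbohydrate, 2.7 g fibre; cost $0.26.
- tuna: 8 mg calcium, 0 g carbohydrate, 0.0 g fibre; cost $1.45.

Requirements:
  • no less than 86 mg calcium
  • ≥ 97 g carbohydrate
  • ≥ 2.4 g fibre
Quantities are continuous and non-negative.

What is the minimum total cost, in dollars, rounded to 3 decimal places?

Let x1 = servings of brown rice, x2 = servings of salmon, x3 = servings of oatmeal, x4 = servings of cheddar, x5 = servings of bananas, x6 = servings of tuna.
min 0.54x1 + 2.83x2 + 0.39x3 + 0.6x4 + 0.26x5 + 1.45x6 with:
  25x1 + 13x2 + 17x3 + 229x4 + 6x5 + 8x6 ≥ 86   (calcium)
  60x1 + 22x3 + 1x4 + 24x5 ≥ 97   (carbohydrate)
  4.3x1 + 2.9x3 + 2.7x5 ≥ 2.4   (fibre)
  x1, x2, x3, x4, x5, x6 ≥ 0.
At the optimum only brown rice, cheddar are positive (salmon, oatmeal, bananas, tuna = 0). Binding constraints: calcium and carbohydrate.
Optimal quantities: brown rice = 1.613 servings, cheddar = 0.1994 servings.
Objective = 0.54·1.613 + 0.6·0.1994 = 0.99066.

$0.991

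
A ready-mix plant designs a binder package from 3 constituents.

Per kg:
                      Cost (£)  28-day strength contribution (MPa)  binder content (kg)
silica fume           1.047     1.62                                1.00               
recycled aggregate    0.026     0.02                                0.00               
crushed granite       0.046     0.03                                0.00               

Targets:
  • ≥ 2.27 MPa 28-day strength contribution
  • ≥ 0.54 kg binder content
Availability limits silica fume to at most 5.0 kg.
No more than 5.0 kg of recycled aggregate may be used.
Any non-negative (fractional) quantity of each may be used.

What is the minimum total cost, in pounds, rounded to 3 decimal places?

Set it up as a linear program. Let x1 = kg of silica fume, x2 = kg of recycled aggregate, x3 = kg of crushed granite.
min 1.047x1 + 0.026x2 + 0.046x3 subject to:
  1.62x1 + 0.02x2 + 0.03x3 ≥ 2.27   (28-day strength contribution)
  1x1 ≥ 0.54   (binder content)
  x1 ≤ 5
  x2 ≤ 5
  x1, x2, x3 ≥ 0.
At the optimum only silica fume is positive (recycled aggregate, crushed granite = 0). There the 28-day strength contribution constraint is tight.
Solving gives x1 = 1.401.
Hence cost = 1.047·1.401 = £1.46685.

£1.467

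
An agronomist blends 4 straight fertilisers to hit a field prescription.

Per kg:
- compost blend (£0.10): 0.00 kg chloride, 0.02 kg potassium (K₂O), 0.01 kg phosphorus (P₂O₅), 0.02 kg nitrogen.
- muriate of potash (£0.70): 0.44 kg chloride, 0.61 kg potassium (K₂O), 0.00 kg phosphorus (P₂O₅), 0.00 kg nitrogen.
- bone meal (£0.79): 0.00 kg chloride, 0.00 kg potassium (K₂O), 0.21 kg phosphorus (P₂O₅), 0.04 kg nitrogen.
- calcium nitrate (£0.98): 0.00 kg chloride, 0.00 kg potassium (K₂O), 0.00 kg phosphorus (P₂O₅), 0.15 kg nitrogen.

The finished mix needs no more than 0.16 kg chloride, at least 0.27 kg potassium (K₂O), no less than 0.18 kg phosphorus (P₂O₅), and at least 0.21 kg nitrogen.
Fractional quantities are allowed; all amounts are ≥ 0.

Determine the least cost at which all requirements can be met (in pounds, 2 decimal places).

Treat it as an LP. Let x1 = kg of compost blend, x2 = kg of muriate of potash, x3 = kg of bone meal, x4 = kg of calcium nitrate.
Minimise 0.1x1 + 0.7x2 + 0.79x3 + 0.98x4 subject to:
  0.44x2 ≤ 0.16   (chloride)
  0.02x1 + 0.61x2 ≥ 0.27   (potassium (K₂O))
  0.01x1 + 0.21x3 ≥ 0.18   (phosphorus (P₂O₅))
  0.02x1 + 0.04x3 + 0.15x4 ≥ 0.21   (nitrogen)
  x1, x2, x3, x4 ≥ 0.
The cheapest feasible vertex uses only compost blend, muriate of potash, bone meal; calcium nitrate is not used. There the potassium (K₂O), phosphorus (P₂O₅), nitrogen constraints are tight.
Optimal quantities: compost blend = 9.711 kg, muriate of potash = 0.1242 kg, bone meal = 0.3947 kg.
Total cost: 0.1·9.711 + 0.7·0.1242 + 0.79·0.3947 = 1.3699.

£1.37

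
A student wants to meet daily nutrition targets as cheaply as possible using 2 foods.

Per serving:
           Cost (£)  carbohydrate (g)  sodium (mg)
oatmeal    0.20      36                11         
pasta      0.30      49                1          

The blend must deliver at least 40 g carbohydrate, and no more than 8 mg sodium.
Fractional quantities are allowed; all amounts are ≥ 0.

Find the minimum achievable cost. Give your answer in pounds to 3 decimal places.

£0.231

Treat it as an LP. Let x1 = servings of oatmeal, x2 = servings of pasta.
Minimise 0.2x1 + 0.3x2 s.t.:
  36x1 + 49x2 ≥ 40   (carbohydrate)
  11x1 + 1x2 ≤ 8   (sodium)
  x1, x2 ≥ 0.
Both inputs are positive at the optimum. There the carbohydrate and sodium constraints are tight.
Optimal quantities: oatmeal = 0.6998 servings, pasta = 0.3022 servings.
Objective = 0.2·0.6998 + 0.3·0.3022 = 0.23062.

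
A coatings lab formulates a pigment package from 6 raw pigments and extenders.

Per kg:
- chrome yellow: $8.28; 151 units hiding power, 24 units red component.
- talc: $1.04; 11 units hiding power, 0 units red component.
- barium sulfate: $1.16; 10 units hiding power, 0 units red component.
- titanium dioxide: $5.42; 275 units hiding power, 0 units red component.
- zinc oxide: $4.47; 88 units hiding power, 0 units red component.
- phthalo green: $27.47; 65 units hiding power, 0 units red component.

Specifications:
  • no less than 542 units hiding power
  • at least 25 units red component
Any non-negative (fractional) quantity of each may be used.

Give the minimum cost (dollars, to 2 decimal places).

$16.21

Let x1 = kg of chrome yellow, x2 = kg of talc, x3 = kg of barium sulfate, x4 = kg of titanium dioxide, x5 = kg of zinc oxide, x6 = kg of phthalo green.
min 8.28x1 + 1.04x2 + 1.16x3 + 5.42x4 + 4.47x5 + 27.47x6 subject to:
  151x1 + 11x2 + 10x3 + 275x4 + 88x5 + 65x6 ≥ 542   (hiding power)
  24x1 ≥ 25   (red component)
  x1, x2, x3, x4, x5, x6 ≥ 0.
The optimal basis is {chrome yellow, titanium dioxide}; talc, barium sulfate, zinc oxide, phthalo green drop out. The hiding power and red component requirements are met with equality.
So chrome yellow = 1.042 kg, titanium dioxide = 1.399 kg.
Cost = 8.28·1.042 + 5.42·1.399 = 16.2103.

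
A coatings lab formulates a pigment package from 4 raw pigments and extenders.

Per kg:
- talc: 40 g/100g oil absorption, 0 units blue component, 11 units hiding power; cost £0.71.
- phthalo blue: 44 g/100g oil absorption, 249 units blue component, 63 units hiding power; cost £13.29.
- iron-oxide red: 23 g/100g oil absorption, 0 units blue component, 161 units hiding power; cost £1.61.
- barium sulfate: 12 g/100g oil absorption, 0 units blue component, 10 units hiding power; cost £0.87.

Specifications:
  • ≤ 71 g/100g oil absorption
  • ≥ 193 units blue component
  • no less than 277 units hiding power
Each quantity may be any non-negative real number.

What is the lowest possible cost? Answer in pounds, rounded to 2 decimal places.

Let x1 = kg of talc, x2 = kg of phthalo blue, x3 = kg of iron-oxide red, x4 = kg of barium sulfate.
Minimise 0.71x1 + 13.29x2 + 1.61x3 + 0.87x4 s.t.:
  40x1 + 44x2 + 23x3 + 12x4 ≤ 71   (oil absorption)
  249x2 ≥ 193   (blue component)
  11x1 + 63x2 + 161x3 + 10x4 ≥ 277   (hiding power)
  x1, x2, x3, x4 ≥ 0.
The optimal basis is {phthalo blue, iron-oxide red}; talc, barium sulfate drop out. Binding constraints: blue component and hiding power.
That vertex is x2 = 0.7751, x3 = 1.417.
Hence cost = 13.29·0.7751 + 1.61·1.417 = £12.5824.

£12.58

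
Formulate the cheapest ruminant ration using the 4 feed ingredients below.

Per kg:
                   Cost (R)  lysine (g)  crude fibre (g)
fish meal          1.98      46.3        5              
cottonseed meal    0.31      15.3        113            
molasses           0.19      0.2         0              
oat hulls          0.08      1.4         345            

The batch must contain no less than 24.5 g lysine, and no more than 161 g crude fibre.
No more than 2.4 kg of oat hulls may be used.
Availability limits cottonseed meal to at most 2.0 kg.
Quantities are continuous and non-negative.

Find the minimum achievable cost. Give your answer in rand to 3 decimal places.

Treat it as an LP. Let x1 = kg of fish meal, x2 = kg of cottonseed meal, x3 = kg of molasses, x4 = kg of oat hulls.
min 1.98x1 + 0.31x2 + 0.19x3 + 0.08x4 subject to:
  46.3x1 + 15.3x2 + 0.2x3 + 1.4x4 ≥ 24.5   (lysine)
  5x1 + 113x2 + 345x4 ≤ 161   (crude fibre)
  x4 ≤ 2.4
  x2 ≤ 2
  x1, x2, x3, x4 ≥ 0.
At the optimum only fish meal, cottonseed meal are positive (molasses, oat hulls = 0). The lysine and crude fibre requirements are met with equality.
Optimal quantities: fish meal = 0.0592 kg, cottonseed meal = 1.422 kg.
Hence cost = 1.98·0.0592 + 0.31·1.422 = R0.55804.

R0.558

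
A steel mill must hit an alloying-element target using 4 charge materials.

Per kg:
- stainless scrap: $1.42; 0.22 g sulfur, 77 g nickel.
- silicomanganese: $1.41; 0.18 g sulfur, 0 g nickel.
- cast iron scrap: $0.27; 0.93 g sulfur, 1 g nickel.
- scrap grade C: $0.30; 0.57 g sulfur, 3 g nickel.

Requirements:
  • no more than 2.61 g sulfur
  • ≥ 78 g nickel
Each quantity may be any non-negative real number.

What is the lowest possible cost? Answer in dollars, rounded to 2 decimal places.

Treat it as an LP. Let x1 = kg of stainless scrap, x2 = kg of silicomanganese, x3 = kg of cast iron scrap, x4 = kg of scrap grade C.
Minimise 1.42x1 + 1.41x2 + 0.27x3 + 0.3x4 subject to:
  0.22x1 + 0.18x2 + 0.93x3 + 0.57x4 ≤ 2.61   (sulfur)
  77x1 + 1x3 + 3x4 ≥ 78   (nickel)
  x1, x2, x3, x4 ≥ 0.
At the optimum only stainless scrap is positive (silicomanganese, cast iron scrap, scrap grade C = 0). Binding constraint: nickel.
Solving gives x1 = 1.013.
Objective = 1.42·1.013 = 1.4385.

$1.44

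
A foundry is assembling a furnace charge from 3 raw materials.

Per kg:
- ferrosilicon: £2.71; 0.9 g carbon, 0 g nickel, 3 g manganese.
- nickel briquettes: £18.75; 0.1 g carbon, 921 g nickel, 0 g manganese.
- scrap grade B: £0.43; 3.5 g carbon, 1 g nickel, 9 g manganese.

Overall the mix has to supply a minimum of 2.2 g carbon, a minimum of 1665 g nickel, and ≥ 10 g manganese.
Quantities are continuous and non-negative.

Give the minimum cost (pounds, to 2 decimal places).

Let x1 = kg of ferrosilicon, x2 = kg of nickel briquettes, x3 = kg of scrap grade B.
min 2.71x1 + 18.75x2 + 0.43x3 with:
  0.9x1 + 0.1x2 + 3.5x3 ≥ 2.2   (carbon)
  921x2 + 1x3 ≥ 1665   (nickel)
  3x1 + 9x3 ≥ 10   (manganese)
  x1, x2, x3 ≥ 0.
The minimum-cost mix takes nothing from ferrosilicon — only nickel briquettes, scrap grade B. There the nickel and manganese constraints are tight.
Optimal quantities: nickel briquettes = 1.8066 kg, scrap grade B = 1.1111 kg.
Cost = 18.75·1.8066 + 0.43·1.1111 = 34.3515.

£34.35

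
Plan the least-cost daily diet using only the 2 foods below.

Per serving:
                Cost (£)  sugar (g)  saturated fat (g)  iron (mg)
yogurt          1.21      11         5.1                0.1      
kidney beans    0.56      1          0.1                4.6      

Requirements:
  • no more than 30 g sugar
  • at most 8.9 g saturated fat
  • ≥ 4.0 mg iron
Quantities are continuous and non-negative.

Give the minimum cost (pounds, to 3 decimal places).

Treat it as an LP. Let x1 = servings of yogurt, x2 = servings of kidney beans.
Minimise 1.21x1 + 0.56x2 with:
  11x1 + 1x2 ≤ 30   (sugar)
  5.1x1 + 0.1x2 ≤ 8.9   (saturated fat)
  0.1x1 + 4.6x2 ≥ 4   (iron)
  x1, x2 ≥ 0.
The minimum-cost mix takes nothing from yogurt — only kidney beans. Binding constraint: iron.
Solving gives x2 = 0.8696.
Total cost: 0.56·0.8696 = 0.48698.

£0.487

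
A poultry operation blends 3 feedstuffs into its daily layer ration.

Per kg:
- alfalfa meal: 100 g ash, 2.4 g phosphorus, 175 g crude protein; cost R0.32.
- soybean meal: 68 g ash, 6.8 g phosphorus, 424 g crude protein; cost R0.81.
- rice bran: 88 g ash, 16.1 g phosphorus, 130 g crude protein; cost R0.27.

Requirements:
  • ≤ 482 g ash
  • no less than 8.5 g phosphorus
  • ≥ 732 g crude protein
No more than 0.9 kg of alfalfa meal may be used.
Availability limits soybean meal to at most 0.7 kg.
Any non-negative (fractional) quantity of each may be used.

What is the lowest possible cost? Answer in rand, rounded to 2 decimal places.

R1.43

Treat it as an LP. Let x1 = kg of alfalfa meal, x2 = kg of soybean meal, x3 = kg of rice bran.
Minimise 0.32x1 + 0.81x2 + 0.27x3 with:
  100x1 + 68x2 + 88x3 ≤ 482   (ash)
  2.4x1 + 6.8x2 + 16.1x3 ≥ 8.5   (phosphorus)
  175x1 + 424x2 + 130x3 ≥ 732   (crude protein)
  x1 ≤ 0.9
  x2 ≤ 0.7
  x1, x2, x3 ≥ 0.
The optimal mix uses every input. Binding constraints: crude protein, the alfalfa meal cap, the soybean meal cap.
Solving gives x1 = 0.9, x2 = 0.7, x3 = 2.136.
Objective = 0.32·0.9 + 0.81·0.7 + 0.27·2.136 = 1.4317.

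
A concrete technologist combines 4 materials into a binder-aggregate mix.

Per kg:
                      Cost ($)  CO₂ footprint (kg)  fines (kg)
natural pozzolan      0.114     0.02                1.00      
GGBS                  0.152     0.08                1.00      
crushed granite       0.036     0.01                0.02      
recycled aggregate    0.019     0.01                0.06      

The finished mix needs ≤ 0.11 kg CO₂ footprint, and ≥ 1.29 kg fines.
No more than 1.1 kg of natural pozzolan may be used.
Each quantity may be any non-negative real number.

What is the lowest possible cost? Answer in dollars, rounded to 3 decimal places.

Let x1 = kg of natural pozzolan, x2 = kg of GGBS, x3 = kg of crushed granite, x4 = kg of recycled aggregate.
Minimize 0.114x1 + 0.152x2 + 0.036x3 + 0.019x4 s.t.:
  0.02x1 + 0.08x2 + 0.01x3 + 0.01x4 ≤ 0.11   (CO₂ footprint)
  1x1 + 1x2 + 0.02x3 + 0.06x4 ≥ 1.29   (fines)
  x1 ≤ 1.1
  x1, x2, x3, x4 ≥ 0.
The optimal basis is {natural pozzolan, GGBS}; crushed granite, recycled aggregate drop out. Binding constraints: fines and the natural pozzolan cap.
Solving gives x1 = 1.1, x2 = 0.19.
Objective = 0.114·1.1 + 0.152·0.19 = 0.15428.

$0.154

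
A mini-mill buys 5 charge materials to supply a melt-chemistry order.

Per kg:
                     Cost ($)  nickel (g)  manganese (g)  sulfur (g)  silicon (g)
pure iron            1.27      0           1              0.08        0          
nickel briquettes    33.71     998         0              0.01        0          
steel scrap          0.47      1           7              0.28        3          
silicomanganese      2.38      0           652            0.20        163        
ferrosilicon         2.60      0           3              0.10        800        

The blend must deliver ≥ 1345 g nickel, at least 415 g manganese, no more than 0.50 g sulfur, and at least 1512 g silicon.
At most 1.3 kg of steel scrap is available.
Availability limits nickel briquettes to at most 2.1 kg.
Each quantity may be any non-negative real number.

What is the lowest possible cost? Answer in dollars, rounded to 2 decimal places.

Let x1 = kg of pure iron, x2 = kg of nickel briquettes, x3 = kg of steel scrap, x4 = kg of silicomanganese, x5 = kg of ferrosilicon.
Minimize 1.27x1 + 33.71x2 + 0.47x3 + 2.38x4 + 2.6x5 s.t.:
  998x2 + 1x3 ≥ 1345   (nickel)
  1x1 + 7x3 + 652x4 + 3x5 ≥ 415   (manganese)
  0.08x1 + 0.01x2 + 0.28x3 + 0.2x4 + 0.1x5 ≤ 0.5   (sulfur)
  3x3 + 163x4 + 800x5 ≥ 1512   (silicon)
  x3 ≤ 1.3
  x2 ≤ 2.1
  x1, x2, x3, x4, x5 ≥ 0.
At the optimum only nickel briquettes, silicomanganese, ferrosilicon are positive (pure iron, steel scrap = 0). The nickel, manganese, silicon requirements are met with equality.
Solving gives x2 = 1.3477, x4 = 0.6284, x5 = 1.762.
Cost = 33.71·1.3477 + 2.38·0.6284 + 2.6·1.762 = 51.5078.

$51.51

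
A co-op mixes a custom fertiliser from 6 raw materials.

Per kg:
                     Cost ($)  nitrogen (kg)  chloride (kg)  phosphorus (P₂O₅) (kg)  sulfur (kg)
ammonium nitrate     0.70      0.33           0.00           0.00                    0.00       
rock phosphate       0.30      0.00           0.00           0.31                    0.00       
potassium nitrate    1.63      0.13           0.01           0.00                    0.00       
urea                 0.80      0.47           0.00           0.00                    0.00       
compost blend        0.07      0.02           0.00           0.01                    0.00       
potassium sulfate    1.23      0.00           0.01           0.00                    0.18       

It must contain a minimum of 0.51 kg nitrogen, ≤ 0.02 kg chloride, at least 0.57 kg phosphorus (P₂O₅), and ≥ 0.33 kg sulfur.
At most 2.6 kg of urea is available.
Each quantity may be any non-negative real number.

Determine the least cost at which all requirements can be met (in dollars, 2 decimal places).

$3.67

Let x1 = kg of ammonium nitrate, x2 = kg of rock phosphate, x3 = kg of potassium nitrate, x4 = kg of urea, x5 = kg of compost blend, x6 = kg of potassium sulfate.
Minimise 0.7x1 + 0.3x2 + 1.63x3 + 0.8x4 + 0.07x5 + 1.23x6 subject to:
  0.33x1 + 0.13x3 + 0.47x4 + 0.02x5 ≥ 0.51   (nitrogen)
  0.01x3 + 0.01x6 ≤ 0.02   (chloride)
  0.31x2 + 0.01x5 ≥ 0.57   (phosphorus (P₂O₅))
  0.18x6 ≥ 0.33   (sulfur)
  x4 ≤ 2.6
  x1, x2, x3, x4, x5, x6 ≥ 0.
At the optimum only rock phosphate, urea, potassium sulfate are positive (ammonium nitrate, potassium nitrate, compost blend = 0). There the nitrogen, phosphorus (P₂O₅), sulfur constraints are tight.
That vertex is x2 = 1.839, x4 = 1.085, x6 = 1.833.
Hence cost = 0.3·1.839 + 0.8·1.085 + 1.23·1.833 = $3.6743.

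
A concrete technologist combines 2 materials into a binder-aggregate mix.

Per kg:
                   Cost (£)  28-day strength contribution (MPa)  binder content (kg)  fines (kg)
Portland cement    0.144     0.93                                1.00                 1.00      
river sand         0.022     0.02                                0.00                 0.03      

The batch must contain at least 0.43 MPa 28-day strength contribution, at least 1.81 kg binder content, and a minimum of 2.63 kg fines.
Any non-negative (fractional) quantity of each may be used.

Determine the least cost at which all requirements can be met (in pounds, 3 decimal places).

£0.379

This is a linear program. Let x1 = kg of Portland cement, x2 = kg of river sand.
min 0.144x1 + 0.022x2 subject to:
  0.93x1 + 0.02x2 ≥ 0.43   (28-day strength contribution)
  1x1 ≥ 1.81   (binder content)
  1x1 + 0.03x2 ≥ 2.63   (fines)
  x1, x2 ≥ 0.
The cheapest feasible vertex uses only Portland cement; river sand is not used. The fines requirement is met with equality.
Optimal quantities: Portland cement = 2.63 kg.
Cost = 0.144·2.63 = 0.37872.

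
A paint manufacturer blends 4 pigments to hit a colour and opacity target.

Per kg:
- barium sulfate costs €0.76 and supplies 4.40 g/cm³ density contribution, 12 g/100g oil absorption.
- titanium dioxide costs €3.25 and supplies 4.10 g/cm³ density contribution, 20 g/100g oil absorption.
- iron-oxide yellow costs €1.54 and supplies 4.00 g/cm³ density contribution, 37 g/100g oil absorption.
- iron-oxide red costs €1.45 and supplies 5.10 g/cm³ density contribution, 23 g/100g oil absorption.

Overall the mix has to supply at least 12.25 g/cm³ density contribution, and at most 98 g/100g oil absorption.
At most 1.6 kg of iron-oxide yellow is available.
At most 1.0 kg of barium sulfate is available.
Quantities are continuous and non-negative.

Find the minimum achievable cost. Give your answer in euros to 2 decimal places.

€2.99

Let x1 = kg of barium sulfate, x2 = kg of titanium dioxide, x3 = kg of iron-oxide yellow, x4 = kg of iron-oxide red.
Minimise 0.76x1 + 3.25x2 + 1.54x3 + 1.45x4 s.t.:
  4.4x1 + 4.1x2 + 4x3 + 5.1x4 ≥ 12.25   (density contribution)
  12x1 + 20x2 + 37x3 + 23x4 ≤ 98   (oil absorption)
  x3 ≤ 1.6
  x1 ≤ 1
  x1, x2, x3, x4 ≥ 0.
The minimum-cost mix takes nothing from titanium dioxide, iron-oxide yellow — only barium sulfate, iron-oxide red. There the density contribution and the barium sulfate cap constraints are tight.
Solving gives x1 = 1, x4 = 1.539.
Objective = 0.76·1 + 1.45·1.539 = 2.9916.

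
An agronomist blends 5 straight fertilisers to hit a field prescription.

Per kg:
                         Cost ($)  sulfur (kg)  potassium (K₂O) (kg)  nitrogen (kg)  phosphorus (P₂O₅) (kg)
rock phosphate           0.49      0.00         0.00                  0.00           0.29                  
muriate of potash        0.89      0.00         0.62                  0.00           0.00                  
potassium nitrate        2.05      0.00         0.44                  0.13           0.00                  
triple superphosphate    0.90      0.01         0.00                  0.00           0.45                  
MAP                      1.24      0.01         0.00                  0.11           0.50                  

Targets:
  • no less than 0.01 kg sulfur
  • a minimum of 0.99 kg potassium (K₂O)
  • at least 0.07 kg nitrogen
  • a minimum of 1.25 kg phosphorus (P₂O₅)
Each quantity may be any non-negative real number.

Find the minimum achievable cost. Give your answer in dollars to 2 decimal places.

Let x1 = kg of rock phosphate, x2 = kg of muriate of potash, x3 = kg of potassium nitrate, x4 = kg of triple superphosphate, x5 = kg of MAP.
min 0.49x1 + 0.89x2 + 2.05x3 + 0.9x4 + 1.24x5 s.t.:
  0.01x4 + 0.01x5 ≥ 0.01   (sulfur)
  0.62x2 + 0.44x3 ≥ 0.99   (potassium (K₂O))
  0.13x3 + 0.11x5 ≥ 0.07   (nitrogen)
  0.29x1 + 0.45x4 + 0.5x5 ≥ 1.25   (phosphorus (P₂O₅))
  x1, x2, x3, x4, x5 ≥ 0.
The cheapest feasible vertex uses only rock phosphate, muriate of potash, triple superphosphate, MAP; potassium nitrate is not used. There the sulfur, potassium (K₂O), nitrogen, phosphorus (P₂O₅) constraints are tight.
Optimal quantities: rock phosphate = 2.649 kg, muriate of potash = 1.597 kg, triple superphosphate = 0.3636 kg, MAP = 0.6364 kg.
Total cost: 0.49·2.649 + 0.89·1.597 + 0.9·0.3636 + 1.24·0.6364 = 3.8357.

$3.84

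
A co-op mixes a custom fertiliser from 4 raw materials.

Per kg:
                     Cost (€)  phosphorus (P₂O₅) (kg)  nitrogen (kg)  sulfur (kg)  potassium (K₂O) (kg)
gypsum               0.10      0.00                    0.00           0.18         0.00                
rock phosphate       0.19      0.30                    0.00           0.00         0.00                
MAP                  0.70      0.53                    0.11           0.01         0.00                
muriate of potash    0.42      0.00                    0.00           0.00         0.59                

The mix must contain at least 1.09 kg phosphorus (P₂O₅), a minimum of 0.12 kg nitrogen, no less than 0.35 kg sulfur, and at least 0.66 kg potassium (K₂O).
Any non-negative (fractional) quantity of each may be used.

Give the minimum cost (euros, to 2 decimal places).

This is a linear program. Let x1 = kg of gypsum, x2 = kg of rock phosphate, x3 = kg of MAP, x4 = kg of muriate of potash.
min 0.1x1 + 0.19x2 + 0.7x3 + 0.42x4 with:
  0.3x2 + 0.53x3 ≥ 1.09   (phosphorus (P₂O₅))
  0.11x3 ≥ 0.12   (nitrogen)
  0.18x1 + 0.01x3 ≥ 0.35   (sulfur)
  0.59x4 ≥ 0.66   (potassium (K₂O))
  x1, x2, x3, x4 ≥ 0.
All 4 inputs are positive at the optimum. Binding constraints: phosphorus (P₂O₅), nitrogen, sulfur, potassium (K₂O).
Solving gives x1 = 1.884, x2 = 1.706, x3 = 1.091, x4 = 1.119.
Total cost: 0.1·1.884 + 0.19·1.706 + 0.7·1.091 + 0.42·1.119 = 1.7462.

€1.75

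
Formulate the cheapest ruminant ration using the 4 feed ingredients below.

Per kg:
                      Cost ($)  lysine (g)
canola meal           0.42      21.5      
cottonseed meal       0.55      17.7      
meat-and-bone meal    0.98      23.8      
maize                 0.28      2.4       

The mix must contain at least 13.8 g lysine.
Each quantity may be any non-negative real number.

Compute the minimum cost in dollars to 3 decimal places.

$0.270

Set it up as a linear program. Let x1 = kg of canola meal, x2 = kg of cottonseed meal, x3 = kg of meat-and-bone meal, x4 = kg of maize.
Minimise 0.42x1 + 0.55x2 + 0.98x3 + 0.28x4 with:
  21.5x1 + 17.7x2 + 23.8x3 + 2.4x4 ≥ 13.8   (lysine)
  x1, x2, x3, x4 ≥ 0.
At the optimum only canola meal is positive (cottonseed meal, meat-and-bone meal, maize = 0). The lysine requirement is met with equality.
Solving gives x1 = 0.6419.
Cost = 0.42·0.6419 = 0.26960.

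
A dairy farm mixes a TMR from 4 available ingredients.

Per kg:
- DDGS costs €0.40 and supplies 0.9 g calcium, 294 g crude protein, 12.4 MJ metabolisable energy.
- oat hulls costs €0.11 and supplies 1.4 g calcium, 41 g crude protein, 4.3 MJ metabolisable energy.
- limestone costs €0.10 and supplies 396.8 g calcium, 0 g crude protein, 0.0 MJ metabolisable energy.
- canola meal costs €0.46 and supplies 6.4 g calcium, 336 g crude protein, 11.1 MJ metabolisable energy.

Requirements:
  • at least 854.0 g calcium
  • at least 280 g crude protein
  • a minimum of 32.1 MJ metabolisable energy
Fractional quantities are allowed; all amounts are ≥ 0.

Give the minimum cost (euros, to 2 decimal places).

€1.03

This is a linear program. Let x1 = kg of DDGS, x2 = kg of oat hulls, x3 = kg of limestone, x4 = kg of canola meal.
min 0.4x1 + 0.11x2 + 0.1x3 + 0.46x4 with:
  0.9x1 + 1.4x2 + 396.8x3 + 6.4x4 ≥ 854   (calcium)
  294x1 + 41x2 + 336x4 ≥ 280   (crude protein)
  12.4x1 + 4.3x2 + 11.1x4 ≥ 32.1   (metabolisable energy)
  x1, x2, x3, x4 ≥ 0.
The cheapest feasible vertex uses only oat hulls, limestone; DDGS, canola meal are not used. The calcium and metabolisable energy requirements are met with equality.
So oat hulls = 7.465 kg, limestone = 2.126 kg.
Cost = 0.11·7.465 + 0.1·2.126 = 1.0338.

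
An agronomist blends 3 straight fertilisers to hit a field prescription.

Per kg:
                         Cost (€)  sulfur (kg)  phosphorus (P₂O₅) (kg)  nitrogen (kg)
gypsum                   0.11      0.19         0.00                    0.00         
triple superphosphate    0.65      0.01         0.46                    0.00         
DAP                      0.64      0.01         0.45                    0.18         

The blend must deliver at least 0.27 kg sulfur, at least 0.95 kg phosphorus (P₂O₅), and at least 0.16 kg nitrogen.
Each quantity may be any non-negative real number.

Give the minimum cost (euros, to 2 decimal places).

Let x1 = kg of gypsum, x2 = kg of triple superphosphate, x3 = kg of DAP.
Minimize 0.11x1 + 0.65x2 + 0.64x3 with:
  0.19x1 + 0.01x2 + 0.01x3 ≥ 0.27   (sulfur)
  0.46x2 + 0.45x3 ≥ 0.95   (phosphorus (P₂O₅))
  0.18x3 ≥ 0.16   (nitrogen)
  x1, x2, x3 ≥ 0.
All 3 inputs are positive at the optimum. The sulfur, phosphorus (P₂O₅), nitrogen requirements are met with equality.
So gypsum = 1.311 kg, triple superphosphate = 1.196 kg, DAP = 0.8889 kg.
Hence cost = 0.11·1.311 + 0.65·1.196 + 0.64·0.8889 = €1.4905.

€1.49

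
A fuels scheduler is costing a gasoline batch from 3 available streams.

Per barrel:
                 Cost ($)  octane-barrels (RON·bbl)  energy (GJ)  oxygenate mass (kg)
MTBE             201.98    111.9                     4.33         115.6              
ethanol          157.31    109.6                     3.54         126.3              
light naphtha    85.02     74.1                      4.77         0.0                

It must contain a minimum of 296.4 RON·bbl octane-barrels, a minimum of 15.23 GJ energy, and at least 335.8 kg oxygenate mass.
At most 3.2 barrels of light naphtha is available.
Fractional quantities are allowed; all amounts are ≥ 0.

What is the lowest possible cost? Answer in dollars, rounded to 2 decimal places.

$521.95

Let x1 = barrels of MTBE, x2 = barrels of ethanol, x3 = barrels of light naphtha.
Minimise 201.98x1 + 157.31x2 + 85.02x3 s.t.:
  111.9x1 + 109.6x2 + 74.1x3 ≥ 296.4   (octane-barrels)
  4.33x1 + 3.54x2 + 4.77x3 ≥ 15.23   (energy)
  115.6x1 + 126.3x2 ≥ 335.8   (oxygenate mass)
  x3 ≤ 3.2
  x1, x2, x3 ≥ 0.
The cheapest feasible vertex uses only ethanol, light naphtha; MTBE is not used. There the energy and oxygenate mass constraints are tight.
So ethanol = 2.65875 barrels, light naphtha = 1.21971 barrels.
Hence cost = 157.31·2.65875 + 85.02·1.21971 = $521.9477.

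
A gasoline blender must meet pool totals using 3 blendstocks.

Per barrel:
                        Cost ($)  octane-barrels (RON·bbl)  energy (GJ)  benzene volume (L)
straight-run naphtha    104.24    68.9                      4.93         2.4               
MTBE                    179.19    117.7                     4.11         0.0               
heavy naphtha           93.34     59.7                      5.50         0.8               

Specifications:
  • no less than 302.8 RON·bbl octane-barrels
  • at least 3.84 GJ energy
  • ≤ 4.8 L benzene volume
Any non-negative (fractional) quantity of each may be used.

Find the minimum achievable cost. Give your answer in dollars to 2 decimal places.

Let x1 = barrels of straight-run naphtha, x2 = barrels of MTBE, x3 = barrels of heavy naphtha.
Minimize 104.24x1 + 179.19x2 + 93.34x3 subject to:
  68.9x1 + 117.7x2 + 59.7x3 ≥ 302.8   (octane-barrels)
  4.93x1 + 4.11x2 + 5.5x3 ≥ 3.84   (energy)
  2.4x1 + 0.8x3 ≤ 4.8   (benzene volume)
  x1, x2, x3 ≥ 0.
The cheapest feasible vertex uses only straight-run naphtha, MTBE; heavy naphtha is not used. The octane-barrels and benzene volume requirements are met with equality.
That vertex is x1 = 2, x2 = 1.40187.
Total cost: 104.24·2 + 179.19·1.40187 = 459.6811.

$459.68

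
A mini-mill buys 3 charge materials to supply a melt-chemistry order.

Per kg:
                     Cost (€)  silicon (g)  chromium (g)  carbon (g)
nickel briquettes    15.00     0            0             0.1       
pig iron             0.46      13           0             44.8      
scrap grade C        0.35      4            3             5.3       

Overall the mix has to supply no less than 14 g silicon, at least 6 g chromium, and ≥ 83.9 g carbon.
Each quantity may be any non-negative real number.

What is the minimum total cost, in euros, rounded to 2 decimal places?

€1.45

Treat it as an LP. Let x1 = kg of nickel briquettes, x2 = kg of pig iron, x3 = kg of scrap grade C.
Minimise 15x1 + 0.46x2 + 0.35x3 with:
  13x2 + 4x3 ≥ 14   (silicon)
  3x3 ≥ 6   (chromium)
  0.1x1 + 44.8x2 + 5.3x3 ≥ 83.9   (carbon)
  x1, x2, x3 ≥ 0.
The cheapest feasible vertex uses only pig iron, scrap grade C; nickel briquettes is not used. Binding constraints: chromium and carbon.
That vertex is x2 = 1.636, x3 = 2.
Hence cost = 0.46·1.636 + 0.35·2 = €1.4526.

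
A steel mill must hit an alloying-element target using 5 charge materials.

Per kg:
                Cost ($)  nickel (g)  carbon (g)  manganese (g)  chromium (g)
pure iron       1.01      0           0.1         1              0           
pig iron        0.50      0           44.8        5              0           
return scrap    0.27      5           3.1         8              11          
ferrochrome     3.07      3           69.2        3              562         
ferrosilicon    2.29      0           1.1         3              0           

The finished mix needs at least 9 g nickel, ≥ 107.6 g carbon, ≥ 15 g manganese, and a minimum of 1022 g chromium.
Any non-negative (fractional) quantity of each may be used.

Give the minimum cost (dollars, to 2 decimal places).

$5.84

Treat it as an LP. Let x1 = kg of pure iron, x2 = kg of pig iron, x3 = kg of return scrap, x4 = kg of ferrochrome, x5 = kg of ferrosilicon.
Minimise 1.01x1 + 0.5x2 + 0.27x3 + 3.07x4 + 2.29x5 with:
  5x3 + 3x4 ≥ 9   (nickel)
  0.1x1 + 44.8x2 + 3.1x3 + 69.2x4 + 1.1x5 ≥ 107.6   (carbon)
  1x1 + 5x2 + 8x3 + 3x4 + 3x5 ≥ 15   (manganese)
  11x3 + 562x4 ≥ 1022   (chromium)
  x1, x2, x3, x4, x5 ≥ 0.
The minimum-cost mix takes nothing from pure iron, pig iron, ferrosilicon — only return scrap, ferrochrome. The manganese and chromium requirements are met with equality.
Optimal quantities: return scrap = 1.202 kg, ferrochrome = 1.795 kg.
Hence cost = 0.27·1.202 + 3.07·1.795 = $5.8352.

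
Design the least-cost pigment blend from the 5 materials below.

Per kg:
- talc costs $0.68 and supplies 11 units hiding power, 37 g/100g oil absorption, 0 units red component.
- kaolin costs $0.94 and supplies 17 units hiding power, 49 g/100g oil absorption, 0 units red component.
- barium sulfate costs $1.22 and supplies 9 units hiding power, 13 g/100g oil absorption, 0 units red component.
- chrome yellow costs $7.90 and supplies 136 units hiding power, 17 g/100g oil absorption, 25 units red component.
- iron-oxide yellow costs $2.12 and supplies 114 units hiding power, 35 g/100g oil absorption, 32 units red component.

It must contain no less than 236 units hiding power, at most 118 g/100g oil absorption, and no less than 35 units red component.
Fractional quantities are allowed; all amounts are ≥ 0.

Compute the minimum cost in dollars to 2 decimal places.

This is a linear program. Let x1 = kg of talc, x2 = kg of kaolin, x3 = kg of barium sulfate, x4 = kg of chrome yellow, x5 = kg of iron-oxide yellow.
min 0.68x1 + 0.94x2 + 1.22x3 + 7.9x4 + 2.12x5 s.t.:
  11x1 + 17x2 + 9x3 + 136x4 + 114x5 ≥ 236   (hiding power)
  37x1 + 49x2 + 13x3 + 17x4 + 35x5 ≤ 118   (oil absorption)
  25x4 + 32x5 ≥ 35   (red component)
  x1, x2, x3, x4, x5 ≥ 0.
The cheapest feasible vertex uses only iron-oxide yellow; talc, kaolin, barium sulfate, chrome yellow are not used. Binding constraint: hiding power.
So iron-oxide yellow = 2.07 kg.
Objective = 2.12·2.07 = 4.3884.

$4.39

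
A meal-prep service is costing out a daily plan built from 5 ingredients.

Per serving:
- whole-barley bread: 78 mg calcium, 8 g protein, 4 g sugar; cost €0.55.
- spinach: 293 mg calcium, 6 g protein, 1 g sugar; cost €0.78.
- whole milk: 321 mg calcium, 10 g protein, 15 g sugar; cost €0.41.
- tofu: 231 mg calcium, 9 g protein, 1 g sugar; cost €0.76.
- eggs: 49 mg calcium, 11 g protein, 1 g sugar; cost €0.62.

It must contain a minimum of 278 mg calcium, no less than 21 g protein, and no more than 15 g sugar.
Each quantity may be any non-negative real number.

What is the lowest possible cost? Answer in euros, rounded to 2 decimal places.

€1.04

Set it up as a linear program. Let x1 = servings of whole-barley bread, x2 = servings of spinach, x3 = servings of whole milk, x4 = servings of tofu, x5 = servings of eggs.
min 0.55x1 + 0.78x2 + 0.41x3 + 0.76x4 + 0.62x5 s.t.:
  78x1 + 293x2 + 321x3 + 231x4 + 49x5 ≥ 278   (calcium)
  8x1 + 6x2 + 10x3 + 9x4 + 11x5 ≥ 21   (protein)
  4x1 + 1x2 + 15x3 + 1x4 + 1x5 ≤ 15   (sugar)
  x1, x2, x3, x4, x5 ≥ 0.
At the optimum only whole milk, eggs are positive (whole-barley bread, spinach, tofu = 0). Binding constraints: protein and sugar.
That vertex is x3 = 0.929, x5 = 1.065.
Hence cost = 0.41·0.929 + 0.62·1.065 = €1.0412.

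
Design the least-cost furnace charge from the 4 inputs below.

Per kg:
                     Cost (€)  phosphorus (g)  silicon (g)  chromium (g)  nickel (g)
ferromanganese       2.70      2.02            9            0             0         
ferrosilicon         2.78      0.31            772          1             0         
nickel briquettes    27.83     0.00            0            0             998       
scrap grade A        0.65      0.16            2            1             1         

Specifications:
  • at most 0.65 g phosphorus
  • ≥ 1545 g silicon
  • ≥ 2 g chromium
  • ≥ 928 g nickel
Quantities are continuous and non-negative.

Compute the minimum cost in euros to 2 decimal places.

Treat it as an LP. Let x1 = kg of ferromanganese, x2 = kg of ferrosilicon, x3 = kg of nickel briquettes, x4 = kg of scrap grade A.
min 2.7x1 + 2.78x2 + 27.83x3 + 0.65x4 subject to:
  2.02x1 + 0.31x2 + 0.16x4 ≤ 0.65   (phosphorus)
  9x1 + 772x2 + 2x4 ≥ 1545   (silicon)
  1x2 + 1x4 ≥ 2   (chromium)
  998x3 + 1x4 ≥ 928   (nickel)
  x1, x2, x3, x4 ≥ 0.
The minimum-cost mix takes nothing from ferromanganese, scrap grade A — only ferrosilicon, nickel briquettes. The silicon and nickel requirements are met with equality.
So ferrosilicon = 2.001 kg, nickel briquettes = 0.9299 kg.
Objective = 2.78·2.001 + 27.83·0.9299 = 31.4419.

€31.44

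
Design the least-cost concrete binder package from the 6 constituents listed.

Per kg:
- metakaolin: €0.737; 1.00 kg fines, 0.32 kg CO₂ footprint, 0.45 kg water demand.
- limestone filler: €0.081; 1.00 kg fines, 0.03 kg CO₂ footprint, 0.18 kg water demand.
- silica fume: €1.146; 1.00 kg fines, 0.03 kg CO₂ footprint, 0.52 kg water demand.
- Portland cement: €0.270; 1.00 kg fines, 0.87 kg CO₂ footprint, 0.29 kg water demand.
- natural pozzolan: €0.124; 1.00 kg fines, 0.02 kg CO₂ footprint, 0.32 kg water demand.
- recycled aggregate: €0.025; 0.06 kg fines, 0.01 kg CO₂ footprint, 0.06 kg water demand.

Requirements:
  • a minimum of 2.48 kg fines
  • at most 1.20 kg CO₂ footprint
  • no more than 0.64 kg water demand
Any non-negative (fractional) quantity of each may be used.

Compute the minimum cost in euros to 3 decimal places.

Let x1 = kg of metakaolin, x2 = kg of limestone filler, x3 = kg of silica fume, x4 = kg of Portland cement, x5 = kg of natural pozzolan, x6 = kg of recycled aggregate.
min 0.737x1 + 0.081x2 + 1.146x3 + 0.27x4 + 0.124x5 + 0.025x6 with:
  1x1 + 1x2 + 1x3 + 1x4 + 1x5 + 0.06x6 ≥ 2.48   (fines)
  0.32x1 + 0.03x2 + 0.03x3 + 0.87x4 + 0.02x5 + 0.01x6 ≤ 1.2   (CO₂ footprint)
  0.45x1 + 0.18x2 + 0.52x3 + 0.29x4 + 0.32x5 + 0.06x6 ≤ 0.64   (water demand)
  x1, x2, x3, x4, x5, x6 ≥ 0.
The optimal basis is {limestone filler}; metakaolin, silica fume, Portland cement, natural pozzolan, recycled aggregate drop out. Binding constraint: fines.
Solving gives x2 = 2.48.
Cost = 0.081·2.48 = 0.20088.

€0.201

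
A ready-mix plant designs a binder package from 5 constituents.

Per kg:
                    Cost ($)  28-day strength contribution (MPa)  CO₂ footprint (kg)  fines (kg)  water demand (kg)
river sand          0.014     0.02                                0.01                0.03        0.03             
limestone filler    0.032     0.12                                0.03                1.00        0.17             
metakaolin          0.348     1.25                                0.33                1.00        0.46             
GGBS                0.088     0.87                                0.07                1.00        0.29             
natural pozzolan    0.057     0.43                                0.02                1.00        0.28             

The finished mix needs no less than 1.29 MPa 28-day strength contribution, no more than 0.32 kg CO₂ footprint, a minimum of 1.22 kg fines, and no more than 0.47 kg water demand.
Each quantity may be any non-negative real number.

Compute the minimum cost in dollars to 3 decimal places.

$0.130

Let x1 = kg of river sand, x2 = kg of limestone filler, x3 = kg of metakaolin, x4 = kg of GGBS, x5 = kg of natural pozzolan.
min 0.014x1 + 0.032x2 + 0.348x3 + 0.088x4 + 0.057x5 with:
  0.02x1 + 0.12x2 + 1.25x3 + 0.87x4 + 0.43x5 ≥ 1.29   (28-day strength contribution)
  0.01x1 + 0.03x2 + 0.33x3 + 0.07x4 + 0.02x5 ≤ 0.32   (CO₂ footprint)
  0.03x1 + 1x2 + 1x3 + 1x4 + 1x5 ≥ 1.22   (fines)
  0.03x1 + 0.17x2 + 0.46x3 + 0.29x4 + 0.28x5 ≤ 0.47   (water demand)
  x1, x2, x3, x4, x5 ≥ 0.
The cheapest feasible vertex uses only GGBS; river sand, limestone filler, metakaolin, natural pozzolan are not used. Binding constraint: 28-day strength contribution.
Solving gives x4 = 1.4828.
Total cost: 0.088·1.4828 = 0.13049.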